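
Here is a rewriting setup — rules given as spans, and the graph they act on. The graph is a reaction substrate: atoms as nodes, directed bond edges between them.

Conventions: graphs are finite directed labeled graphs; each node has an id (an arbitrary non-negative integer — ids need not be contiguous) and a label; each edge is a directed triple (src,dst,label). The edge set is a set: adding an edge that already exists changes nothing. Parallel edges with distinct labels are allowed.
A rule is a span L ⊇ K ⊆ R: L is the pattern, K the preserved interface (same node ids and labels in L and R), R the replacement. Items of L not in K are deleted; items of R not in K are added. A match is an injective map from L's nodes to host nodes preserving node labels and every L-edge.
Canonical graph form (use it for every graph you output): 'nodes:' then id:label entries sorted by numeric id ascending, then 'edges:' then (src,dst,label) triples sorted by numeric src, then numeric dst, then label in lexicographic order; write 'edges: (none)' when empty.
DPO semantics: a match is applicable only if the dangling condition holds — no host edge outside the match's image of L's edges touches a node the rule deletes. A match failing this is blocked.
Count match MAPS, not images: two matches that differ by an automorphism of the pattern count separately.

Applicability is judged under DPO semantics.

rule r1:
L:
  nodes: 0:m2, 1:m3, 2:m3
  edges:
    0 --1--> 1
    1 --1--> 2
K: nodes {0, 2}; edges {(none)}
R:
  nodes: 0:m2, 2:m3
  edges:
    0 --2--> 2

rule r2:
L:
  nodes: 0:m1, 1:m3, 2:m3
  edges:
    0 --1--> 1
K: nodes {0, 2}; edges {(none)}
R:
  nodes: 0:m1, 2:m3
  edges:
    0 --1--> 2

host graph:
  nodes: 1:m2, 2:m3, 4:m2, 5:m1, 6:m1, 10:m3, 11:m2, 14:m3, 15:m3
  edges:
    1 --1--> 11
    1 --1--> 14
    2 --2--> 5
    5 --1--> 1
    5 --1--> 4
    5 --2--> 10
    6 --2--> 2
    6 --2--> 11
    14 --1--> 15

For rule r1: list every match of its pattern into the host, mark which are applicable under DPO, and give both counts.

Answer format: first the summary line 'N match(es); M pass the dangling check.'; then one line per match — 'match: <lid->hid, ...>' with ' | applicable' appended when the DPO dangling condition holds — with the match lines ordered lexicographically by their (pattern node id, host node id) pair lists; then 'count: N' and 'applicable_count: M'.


1 match(es); 1 pass the dangling check.
match: 0->1, 1->14, 2->15 | applicable
count: 1
applicable_count: 1


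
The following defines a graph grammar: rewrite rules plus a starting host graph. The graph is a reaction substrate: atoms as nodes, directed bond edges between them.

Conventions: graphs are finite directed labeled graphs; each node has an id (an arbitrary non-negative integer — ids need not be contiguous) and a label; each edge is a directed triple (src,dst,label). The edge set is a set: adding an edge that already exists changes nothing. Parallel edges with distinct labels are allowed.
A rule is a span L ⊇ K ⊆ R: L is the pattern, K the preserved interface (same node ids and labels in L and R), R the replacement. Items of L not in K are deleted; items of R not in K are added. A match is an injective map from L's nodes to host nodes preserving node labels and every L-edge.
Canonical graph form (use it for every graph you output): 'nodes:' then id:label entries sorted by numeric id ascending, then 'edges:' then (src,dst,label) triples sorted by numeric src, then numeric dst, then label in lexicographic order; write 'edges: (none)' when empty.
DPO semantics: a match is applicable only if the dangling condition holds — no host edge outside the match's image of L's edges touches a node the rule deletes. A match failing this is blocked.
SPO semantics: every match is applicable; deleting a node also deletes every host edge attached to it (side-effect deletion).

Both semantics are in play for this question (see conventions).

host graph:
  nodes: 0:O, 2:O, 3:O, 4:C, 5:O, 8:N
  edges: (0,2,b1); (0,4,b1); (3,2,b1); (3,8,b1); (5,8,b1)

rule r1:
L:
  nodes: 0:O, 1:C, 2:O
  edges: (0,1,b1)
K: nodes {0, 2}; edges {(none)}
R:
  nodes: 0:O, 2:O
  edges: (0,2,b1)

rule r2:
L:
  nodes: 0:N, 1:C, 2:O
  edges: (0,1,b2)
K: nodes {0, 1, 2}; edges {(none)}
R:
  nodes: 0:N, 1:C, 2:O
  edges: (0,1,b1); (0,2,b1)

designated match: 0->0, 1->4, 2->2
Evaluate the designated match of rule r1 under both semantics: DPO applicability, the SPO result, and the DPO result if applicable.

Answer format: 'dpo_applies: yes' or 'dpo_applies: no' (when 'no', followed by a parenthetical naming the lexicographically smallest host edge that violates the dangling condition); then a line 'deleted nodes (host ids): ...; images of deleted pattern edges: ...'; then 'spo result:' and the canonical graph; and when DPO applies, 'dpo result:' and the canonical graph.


dpo_applies: yes
deleted nodes (host ids): 4; images of deleted pattern edges: (0,4,b1)
spo result:
nodes: 0:O, 2:O, 3:O, 5:O, 8:N
edges: (0,2,b1); (3,2,b1); (3,8,b1); (5,8,b1)
dpo result:
nodes: 0:O, 2:O, 3:O, 5:O, 8:N
edges: (0,2,b1); (3,2,b1); (3,8,b1); (5,8,b1)


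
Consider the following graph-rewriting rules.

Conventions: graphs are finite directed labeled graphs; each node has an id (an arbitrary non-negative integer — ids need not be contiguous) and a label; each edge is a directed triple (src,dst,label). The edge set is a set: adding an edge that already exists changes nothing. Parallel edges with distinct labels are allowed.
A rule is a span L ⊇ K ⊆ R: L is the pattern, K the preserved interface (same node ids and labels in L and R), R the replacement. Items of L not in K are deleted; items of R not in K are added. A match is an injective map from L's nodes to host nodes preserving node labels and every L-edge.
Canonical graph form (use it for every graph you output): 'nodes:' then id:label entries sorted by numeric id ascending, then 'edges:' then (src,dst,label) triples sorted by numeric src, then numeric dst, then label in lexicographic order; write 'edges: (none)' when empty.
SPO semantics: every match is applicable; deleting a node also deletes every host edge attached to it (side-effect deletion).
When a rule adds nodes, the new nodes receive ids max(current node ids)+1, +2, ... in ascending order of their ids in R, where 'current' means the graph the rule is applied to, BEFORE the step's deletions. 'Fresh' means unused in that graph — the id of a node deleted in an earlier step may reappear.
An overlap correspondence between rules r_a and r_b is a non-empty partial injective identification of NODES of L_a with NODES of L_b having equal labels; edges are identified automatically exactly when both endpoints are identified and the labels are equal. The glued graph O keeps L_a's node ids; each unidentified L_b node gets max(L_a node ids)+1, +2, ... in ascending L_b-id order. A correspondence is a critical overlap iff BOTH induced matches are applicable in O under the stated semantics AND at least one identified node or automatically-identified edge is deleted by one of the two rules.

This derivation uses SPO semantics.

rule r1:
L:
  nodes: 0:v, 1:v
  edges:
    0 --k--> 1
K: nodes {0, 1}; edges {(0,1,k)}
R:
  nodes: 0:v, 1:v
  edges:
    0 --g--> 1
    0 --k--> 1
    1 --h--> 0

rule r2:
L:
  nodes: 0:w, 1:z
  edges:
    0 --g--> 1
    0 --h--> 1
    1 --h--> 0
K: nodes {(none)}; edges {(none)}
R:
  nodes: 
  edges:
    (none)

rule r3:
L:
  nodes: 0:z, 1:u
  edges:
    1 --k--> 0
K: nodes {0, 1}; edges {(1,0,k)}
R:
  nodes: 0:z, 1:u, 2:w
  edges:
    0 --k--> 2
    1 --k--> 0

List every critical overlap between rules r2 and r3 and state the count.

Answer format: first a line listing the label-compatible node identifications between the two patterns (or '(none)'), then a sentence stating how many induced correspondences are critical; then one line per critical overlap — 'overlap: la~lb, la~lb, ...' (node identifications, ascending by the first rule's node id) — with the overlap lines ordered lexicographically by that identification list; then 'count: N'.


label-compatible node identifications between L(r2) and L(r3): 1~0
1 of the induced correspondences is a critical overlap of r2 and r3.
overlap: 1~0
count: 1


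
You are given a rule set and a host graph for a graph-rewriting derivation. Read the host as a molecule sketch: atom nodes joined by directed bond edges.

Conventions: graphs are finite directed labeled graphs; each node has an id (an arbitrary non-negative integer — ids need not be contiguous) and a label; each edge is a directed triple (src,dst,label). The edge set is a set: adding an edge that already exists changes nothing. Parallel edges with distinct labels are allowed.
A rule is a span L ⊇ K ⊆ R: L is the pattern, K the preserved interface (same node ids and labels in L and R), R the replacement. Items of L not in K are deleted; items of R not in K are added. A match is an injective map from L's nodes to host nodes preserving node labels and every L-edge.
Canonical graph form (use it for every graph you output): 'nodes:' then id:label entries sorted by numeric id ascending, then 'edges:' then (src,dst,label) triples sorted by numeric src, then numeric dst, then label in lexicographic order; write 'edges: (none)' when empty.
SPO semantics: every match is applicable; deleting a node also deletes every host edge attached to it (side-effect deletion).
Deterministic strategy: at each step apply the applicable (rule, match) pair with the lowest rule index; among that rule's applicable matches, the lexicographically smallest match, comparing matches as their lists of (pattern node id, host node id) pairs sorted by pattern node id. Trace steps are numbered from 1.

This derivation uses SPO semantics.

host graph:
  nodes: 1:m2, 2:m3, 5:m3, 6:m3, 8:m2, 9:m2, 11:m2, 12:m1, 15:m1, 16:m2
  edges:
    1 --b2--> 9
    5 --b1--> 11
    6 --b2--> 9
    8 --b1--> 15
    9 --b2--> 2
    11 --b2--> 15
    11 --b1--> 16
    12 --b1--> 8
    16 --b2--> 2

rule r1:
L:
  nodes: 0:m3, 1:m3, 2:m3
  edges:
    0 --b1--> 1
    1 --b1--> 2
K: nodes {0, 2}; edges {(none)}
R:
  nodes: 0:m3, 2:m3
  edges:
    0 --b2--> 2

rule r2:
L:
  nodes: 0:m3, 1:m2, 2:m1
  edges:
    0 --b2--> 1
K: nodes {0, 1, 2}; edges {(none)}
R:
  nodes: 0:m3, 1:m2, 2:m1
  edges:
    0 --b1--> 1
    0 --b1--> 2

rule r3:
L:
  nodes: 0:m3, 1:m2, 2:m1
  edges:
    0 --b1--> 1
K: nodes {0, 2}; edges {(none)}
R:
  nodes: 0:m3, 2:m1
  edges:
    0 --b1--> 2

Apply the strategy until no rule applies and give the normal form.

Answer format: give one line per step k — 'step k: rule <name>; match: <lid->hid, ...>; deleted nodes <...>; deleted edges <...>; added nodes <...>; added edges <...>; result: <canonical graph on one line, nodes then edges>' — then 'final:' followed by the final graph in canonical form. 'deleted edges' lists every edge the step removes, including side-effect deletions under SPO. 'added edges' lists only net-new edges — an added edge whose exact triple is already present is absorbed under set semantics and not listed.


step 1: rule r2; match: 0->6, 1->9, 2->12; deleted nodes (none); deleted edges (6,9,b2); added nodes (none); added edges (6,9,b1); (6,12,b1); result: nodes: 1:m2, 2:m3, 5:m3, 6:m3, 8:m2, 9:m2, 11:m2, 12:m1, 15:m1, 16:m2 edges: (1,9,b2); (5,11,b1); (6,9,b1); (6,12,b1); (8,15,b1); (9,2,b2); (11,15,b2); (11,16,b1); (12,8,b1); (16,2,b2)
step 2: rule r3; match: 0->5, 1->11, 2->12; deleted nodes 11; deleted edges (5,11,b1); (11,15,b2); (11,16,b1); added nodes (none); added edges (5,12,b1); result: nodes: 1:m2, 2:m3, 5:m3, 6:m3, 8:m2, 9:m2, 12:m1, 15:m1, 16:m2 edges: (1,9,b2); (5,12,b1); (6,9,b1); (6,12,b1); (8,15,b1); (9,2,b2); (12,8,b1); (16,2,b2)
step 3: rule r3; match: 0->6, 1->9, 2->12; deleted nodes 9; deleted edges (1,9,b2); (6,9,b1); (9,2,b2); added nodes (none); added edges (none); result: nodes: 1:m2, 2:m3, 5:m3, 6:m3, 8:m2, 12:m1, 15:m1, 16:m2 edges: (5,12,b1); (6,12,b1); (8,15,b1); (12,8,b1); (16,2,b2)
final:
nodes: 1:m2, 2:m3, 5:m3, 6:m3, 8:m2, 12:m1, 15:m1, 16:m2
edges: (5,12,b1); (6,12,b1); (8,15,b1); (12,8,b1); (16,2,b2)


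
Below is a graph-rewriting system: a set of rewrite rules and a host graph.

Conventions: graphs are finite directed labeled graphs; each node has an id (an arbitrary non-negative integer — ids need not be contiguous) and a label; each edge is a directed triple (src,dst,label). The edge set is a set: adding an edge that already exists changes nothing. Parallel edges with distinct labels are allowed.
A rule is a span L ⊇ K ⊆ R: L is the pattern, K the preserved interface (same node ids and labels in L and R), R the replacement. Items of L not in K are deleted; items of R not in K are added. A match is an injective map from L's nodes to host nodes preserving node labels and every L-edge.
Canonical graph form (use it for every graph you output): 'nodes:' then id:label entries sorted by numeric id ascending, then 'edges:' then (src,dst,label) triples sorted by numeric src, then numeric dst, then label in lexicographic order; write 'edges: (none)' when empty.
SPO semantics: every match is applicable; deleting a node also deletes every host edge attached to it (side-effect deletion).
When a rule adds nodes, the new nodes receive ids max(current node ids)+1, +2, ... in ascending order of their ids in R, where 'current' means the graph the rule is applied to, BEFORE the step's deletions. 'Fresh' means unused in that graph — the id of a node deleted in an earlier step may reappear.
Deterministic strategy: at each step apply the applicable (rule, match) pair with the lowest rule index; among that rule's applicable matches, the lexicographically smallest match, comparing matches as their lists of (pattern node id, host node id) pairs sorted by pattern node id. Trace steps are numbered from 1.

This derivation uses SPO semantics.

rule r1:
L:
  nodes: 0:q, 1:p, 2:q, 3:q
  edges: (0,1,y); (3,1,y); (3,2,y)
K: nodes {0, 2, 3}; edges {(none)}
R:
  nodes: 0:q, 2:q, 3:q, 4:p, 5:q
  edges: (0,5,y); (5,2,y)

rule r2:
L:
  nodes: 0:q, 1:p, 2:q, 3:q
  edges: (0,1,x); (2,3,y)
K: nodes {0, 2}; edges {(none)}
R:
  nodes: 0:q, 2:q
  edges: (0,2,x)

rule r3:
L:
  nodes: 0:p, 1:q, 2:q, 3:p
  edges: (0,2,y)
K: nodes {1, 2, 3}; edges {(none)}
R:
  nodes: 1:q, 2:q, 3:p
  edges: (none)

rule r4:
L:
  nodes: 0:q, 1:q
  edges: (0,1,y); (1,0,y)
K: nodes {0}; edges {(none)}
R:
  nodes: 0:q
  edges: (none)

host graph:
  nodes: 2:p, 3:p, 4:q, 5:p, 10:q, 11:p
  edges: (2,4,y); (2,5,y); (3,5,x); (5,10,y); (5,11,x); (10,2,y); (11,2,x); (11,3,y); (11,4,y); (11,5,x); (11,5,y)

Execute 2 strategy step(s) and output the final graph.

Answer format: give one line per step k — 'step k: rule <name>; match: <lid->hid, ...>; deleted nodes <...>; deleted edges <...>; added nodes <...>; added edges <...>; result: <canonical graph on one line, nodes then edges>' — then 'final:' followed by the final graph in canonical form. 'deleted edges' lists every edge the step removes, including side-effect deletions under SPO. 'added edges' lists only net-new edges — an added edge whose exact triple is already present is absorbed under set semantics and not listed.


step 1: rule r3; match: 0->2, 1->10, 2->4, 3->3; deleted nodes 2; deleted edges (2,4,y); (2,5,y); (10,2,y); (11,2,x); added nodes (none); added edges (none); result: nodes: 3:p, 4:q, 5:p, 10:q, 11:p edges: (3,5,x); (5,10,y); (5,11,x); (11,3,y); (11,4,y); (11,5,x); (11,5,y)
step 2: rule r3; match: 0->5, 1->4, 2->10, 3->3; deleted nodes 5; deleted edges (3,5,x); (5,10,y); (5,11,x); (11,5,x); (11,5,y); added nodes (none); added edges (none); result: nodes: 3:p, 4:q, 10:q, 11:p edges: (11,3,y); (11,4,y)
final:
nodes: 3:p, 4:q, 10:q, 11:p
edges: (11,3,y); (11,4,y)


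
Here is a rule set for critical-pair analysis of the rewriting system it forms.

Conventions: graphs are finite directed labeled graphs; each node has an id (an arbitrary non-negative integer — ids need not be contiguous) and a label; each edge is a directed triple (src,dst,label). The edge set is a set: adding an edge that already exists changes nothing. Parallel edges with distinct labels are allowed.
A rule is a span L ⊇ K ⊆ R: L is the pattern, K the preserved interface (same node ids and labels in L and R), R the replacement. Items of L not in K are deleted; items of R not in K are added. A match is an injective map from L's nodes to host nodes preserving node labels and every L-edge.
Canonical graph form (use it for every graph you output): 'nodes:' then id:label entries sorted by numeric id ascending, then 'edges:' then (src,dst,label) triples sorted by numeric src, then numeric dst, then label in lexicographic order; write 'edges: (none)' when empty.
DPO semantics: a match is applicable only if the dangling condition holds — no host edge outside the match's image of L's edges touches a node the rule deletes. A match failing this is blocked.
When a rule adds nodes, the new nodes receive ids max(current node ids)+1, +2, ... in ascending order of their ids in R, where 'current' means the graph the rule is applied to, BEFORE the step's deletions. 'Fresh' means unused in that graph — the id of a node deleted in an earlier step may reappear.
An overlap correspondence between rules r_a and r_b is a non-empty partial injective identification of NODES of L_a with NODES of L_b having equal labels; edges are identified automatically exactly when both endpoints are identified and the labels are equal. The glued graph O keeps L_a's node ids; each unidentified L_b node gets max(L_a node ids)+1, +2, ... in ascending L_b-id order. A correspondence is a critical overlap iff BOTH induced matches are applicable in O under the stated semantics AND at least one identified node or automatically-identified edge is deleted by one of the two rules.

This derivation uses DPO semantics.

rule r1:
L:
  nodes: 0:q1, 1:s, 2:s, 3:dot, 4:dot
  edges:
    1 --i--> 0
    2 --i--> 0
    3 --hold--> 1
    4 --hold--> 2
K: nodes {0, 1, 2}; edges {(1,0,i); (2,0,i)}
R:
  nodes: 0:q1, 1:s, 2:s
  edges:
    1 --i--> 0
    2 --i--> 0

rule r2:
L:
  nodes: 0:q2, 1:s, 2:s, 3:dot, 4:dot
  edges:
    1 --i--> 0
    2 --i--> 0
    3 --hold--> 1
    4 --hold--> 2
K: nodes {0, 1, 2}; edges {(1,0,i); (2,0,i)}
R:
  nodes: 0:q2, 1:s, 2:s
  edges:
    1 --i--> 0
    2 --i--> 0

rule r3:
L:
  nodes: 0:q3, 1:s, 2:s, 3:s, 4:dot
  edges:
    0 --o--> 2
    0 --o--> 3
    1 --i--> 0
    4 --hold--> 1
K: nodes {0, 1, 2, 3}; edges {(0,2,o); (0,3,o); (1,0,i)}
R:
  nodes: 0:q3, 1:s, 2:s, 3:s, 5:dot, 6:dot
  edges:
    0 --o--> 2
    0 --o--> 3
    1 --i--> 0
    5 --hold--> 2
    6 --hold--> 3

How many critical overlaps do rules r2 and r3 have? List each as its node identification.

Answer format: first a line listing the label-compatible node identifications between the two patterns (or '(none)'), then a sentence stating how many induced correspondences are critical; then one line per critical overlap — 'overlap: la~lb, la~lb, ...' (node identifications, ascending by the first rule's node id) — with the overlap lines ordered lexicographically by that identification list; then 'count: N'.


label-compatible node identifications between L(r2) and L(r3): 1~1, 1~2, 1~3, 2~1, 2~2, 2~3, 3~4, 4~4
6 of the induced correspondences are critical overlaps of r2 and r3.
overlap: 1~1, 2~2, 3~4
overlap: 1~1, 2~3, 3~4
overlap: 1~1, 3~4
overlap: 1~2, 2~1, 4~4
overlap: 1~3, 2~1, 4~4
overlap: 2~1, 4~4
count: 6


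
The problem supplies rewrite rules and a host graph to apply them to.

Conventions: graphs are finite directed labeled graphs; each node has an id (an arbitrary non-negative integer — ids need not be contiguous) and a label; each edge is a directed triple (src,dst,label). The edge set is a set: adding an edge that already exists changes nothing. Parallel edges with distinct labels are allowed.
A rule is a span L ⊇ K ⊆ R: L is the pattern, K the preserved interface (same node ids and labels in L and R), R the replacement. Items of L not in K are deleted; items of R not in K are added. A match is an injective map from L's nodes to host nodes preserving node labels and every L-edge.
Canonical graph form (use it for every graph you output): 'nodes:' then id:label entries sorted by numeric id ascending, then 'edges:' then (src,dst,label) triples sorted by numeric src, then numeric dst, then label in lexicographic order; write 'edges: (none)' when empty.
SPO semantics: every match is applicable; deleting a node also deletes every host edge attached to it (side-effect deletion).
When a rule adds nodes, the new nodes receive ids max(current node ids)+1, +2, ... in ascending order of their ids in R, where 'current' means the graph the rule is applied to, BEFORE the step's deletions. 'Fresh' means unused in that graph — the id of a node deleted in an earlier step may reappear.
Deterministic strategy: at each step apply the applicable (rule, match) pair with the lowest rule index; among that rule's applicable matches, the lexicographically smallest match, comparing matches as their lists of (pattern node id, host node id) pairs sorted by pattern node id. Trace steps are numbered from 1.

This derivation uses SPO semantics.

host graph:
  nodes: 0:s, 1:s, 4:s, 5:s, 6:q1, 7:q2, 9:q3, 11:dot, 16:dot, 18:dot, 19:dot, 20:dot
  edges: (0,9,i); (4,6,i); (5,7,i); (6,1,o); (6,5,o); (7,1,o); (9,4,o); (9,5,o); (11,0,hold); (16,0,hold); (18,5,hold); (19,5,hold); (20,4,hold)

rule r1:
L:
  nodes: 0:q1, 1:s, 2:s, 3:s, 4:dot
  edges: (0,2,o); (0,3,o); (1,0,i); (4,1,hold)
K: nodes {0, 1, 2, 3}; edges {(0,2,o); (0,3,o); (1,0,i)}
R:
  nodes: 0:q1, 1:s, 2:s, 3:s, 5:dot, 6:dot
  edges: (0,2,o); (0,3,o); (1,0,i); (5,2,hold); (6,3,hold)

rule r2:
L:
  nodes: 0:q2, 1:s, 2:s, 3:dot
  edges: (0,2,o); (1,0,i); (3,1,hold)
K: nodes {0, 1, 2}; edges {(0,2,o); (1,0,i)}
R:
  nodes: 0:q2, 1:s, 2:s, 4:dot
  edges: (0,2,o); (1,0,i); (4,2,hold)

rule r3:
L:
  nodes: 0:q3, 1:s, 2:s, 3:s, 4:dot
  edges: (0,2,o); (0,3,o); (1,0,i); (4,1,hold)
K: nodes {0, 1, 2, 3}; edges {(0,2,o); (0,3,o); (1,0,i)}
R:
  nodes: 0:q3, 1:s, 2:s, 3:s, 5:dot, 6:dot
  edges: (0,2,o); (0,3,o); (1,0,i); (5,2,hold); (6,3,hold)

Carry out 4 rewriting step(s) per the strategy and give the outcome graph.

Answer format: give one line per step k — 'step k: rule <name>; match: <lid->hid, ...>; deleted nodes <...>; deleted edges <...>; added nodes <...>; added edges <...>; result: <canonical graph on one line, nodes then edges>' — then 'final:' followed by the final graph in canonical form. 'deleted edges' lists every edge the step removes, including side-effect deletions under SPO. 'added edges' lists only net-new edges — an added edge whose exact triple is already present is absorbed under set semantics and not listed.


step 1: rule r1; match: 0->6, 1->4, 2->1, 3->5, 4->20; deleted nodes 20; deleted edges (20,4,hold); added nodes 21, 22; added edges (21,1,hold); (22,5,hold); result: nodes: 0:s, 1:s, 4:s, 5:s, 6:q1, 7:q2, 9:q3, 11:dot, 16:dot, 18:dot, 19:dot, 21:dot, 22:dot edges: (0,9,i); (4,6,i); (5,7,i); (6,1,o); (6,5,o); (7,1,o); (9,4,o); (9,5,o); (11,0,hold); (16,0,hold); (18,5,hold); (19,5,hold); (21,1,hold); (22,5,hold)
step 2: rule r2; match: 0->7, 1->5, 2->1, 3->18; deleted nodes 18; deleted edges (18,5,hold); added nodes 23; added edges (23,1,hold); result: nodes: 0:s, 1:s, 4:s, 5:s, 6:q1, 7:q2, 9:q3, 11:dot, 16:dot, 19:dot, 21:dot, 22:dot, 23:dot edges: (0,9,i); (4,6,i); (5,7,i); (6,1,o); (6,5,o); (7,1,o); (9,4,o); (9,5,o); (11,0,hold); (16,0,hold); (19,5,hold); (21,1,hold); (22,5,hold); (23,1,hold)
step 3: rule r2; match: 0->7, 1->5, 2->1, 3->19; deleted nodes 19; deleted edges (19,5,hold); added nodes 24; added edges (24,1,hold); result: nodes: 0:s, 1:s, 4:s, 5:s, 6:q1, 7:q2, 9:q3, 11:dot, 16:dot, 21:dot, 22:dot, 23:dot, 24:dot edges: (0,9,i); (4,6,i); (5,7,i); (6,1,o); (6,5,o); (7,1,o); (9,4,o); (9,5,o); (11,0,hold); (16,0,hold); (21,1,hold); (22,5,hold); (23,1,hold); (24,1,hold)
step 4: rule r2; match: 0->7, 1->5, 2->1, 3->22; deleted nodes 22; deleted edges (22,5,hold); added nodes 25; added edges (25,1,hold); result: nodes: 0:s, 1:s, 4:s, 5:s, 6:q1, 7:q2, 9:q3, 11:dot, 16:dot, 21:dot, 23:dot, 24:dot, 25:dot edges: (0,9,i); (4,6,i); (5,7,i); (6,1,o); (6,5,o); (7,1,o); (9,4,o); (9,5,o); (11,0,hold); (16,0,hold); (21,1,hold); (23,1,hold); (24,1,hold); (25,1,hold)
final:
nodes: 0:s, 1:s, 4:s, 5:s, 6:q1, 7:q2, 9:q3, 11:dot, 16:dot, 21:dot, 23:dot, 24:dot, 25:dot
edges: (0,9,i); (4,6,i); (5,7,i); (6,1,o); (6,5,o); (7,1,o); (9,4,o); (9,5,o); (11,0,hold); (16,0,hold); (21,1,hold); (23,1,hold); (24,1,hold); (25,1,hold)


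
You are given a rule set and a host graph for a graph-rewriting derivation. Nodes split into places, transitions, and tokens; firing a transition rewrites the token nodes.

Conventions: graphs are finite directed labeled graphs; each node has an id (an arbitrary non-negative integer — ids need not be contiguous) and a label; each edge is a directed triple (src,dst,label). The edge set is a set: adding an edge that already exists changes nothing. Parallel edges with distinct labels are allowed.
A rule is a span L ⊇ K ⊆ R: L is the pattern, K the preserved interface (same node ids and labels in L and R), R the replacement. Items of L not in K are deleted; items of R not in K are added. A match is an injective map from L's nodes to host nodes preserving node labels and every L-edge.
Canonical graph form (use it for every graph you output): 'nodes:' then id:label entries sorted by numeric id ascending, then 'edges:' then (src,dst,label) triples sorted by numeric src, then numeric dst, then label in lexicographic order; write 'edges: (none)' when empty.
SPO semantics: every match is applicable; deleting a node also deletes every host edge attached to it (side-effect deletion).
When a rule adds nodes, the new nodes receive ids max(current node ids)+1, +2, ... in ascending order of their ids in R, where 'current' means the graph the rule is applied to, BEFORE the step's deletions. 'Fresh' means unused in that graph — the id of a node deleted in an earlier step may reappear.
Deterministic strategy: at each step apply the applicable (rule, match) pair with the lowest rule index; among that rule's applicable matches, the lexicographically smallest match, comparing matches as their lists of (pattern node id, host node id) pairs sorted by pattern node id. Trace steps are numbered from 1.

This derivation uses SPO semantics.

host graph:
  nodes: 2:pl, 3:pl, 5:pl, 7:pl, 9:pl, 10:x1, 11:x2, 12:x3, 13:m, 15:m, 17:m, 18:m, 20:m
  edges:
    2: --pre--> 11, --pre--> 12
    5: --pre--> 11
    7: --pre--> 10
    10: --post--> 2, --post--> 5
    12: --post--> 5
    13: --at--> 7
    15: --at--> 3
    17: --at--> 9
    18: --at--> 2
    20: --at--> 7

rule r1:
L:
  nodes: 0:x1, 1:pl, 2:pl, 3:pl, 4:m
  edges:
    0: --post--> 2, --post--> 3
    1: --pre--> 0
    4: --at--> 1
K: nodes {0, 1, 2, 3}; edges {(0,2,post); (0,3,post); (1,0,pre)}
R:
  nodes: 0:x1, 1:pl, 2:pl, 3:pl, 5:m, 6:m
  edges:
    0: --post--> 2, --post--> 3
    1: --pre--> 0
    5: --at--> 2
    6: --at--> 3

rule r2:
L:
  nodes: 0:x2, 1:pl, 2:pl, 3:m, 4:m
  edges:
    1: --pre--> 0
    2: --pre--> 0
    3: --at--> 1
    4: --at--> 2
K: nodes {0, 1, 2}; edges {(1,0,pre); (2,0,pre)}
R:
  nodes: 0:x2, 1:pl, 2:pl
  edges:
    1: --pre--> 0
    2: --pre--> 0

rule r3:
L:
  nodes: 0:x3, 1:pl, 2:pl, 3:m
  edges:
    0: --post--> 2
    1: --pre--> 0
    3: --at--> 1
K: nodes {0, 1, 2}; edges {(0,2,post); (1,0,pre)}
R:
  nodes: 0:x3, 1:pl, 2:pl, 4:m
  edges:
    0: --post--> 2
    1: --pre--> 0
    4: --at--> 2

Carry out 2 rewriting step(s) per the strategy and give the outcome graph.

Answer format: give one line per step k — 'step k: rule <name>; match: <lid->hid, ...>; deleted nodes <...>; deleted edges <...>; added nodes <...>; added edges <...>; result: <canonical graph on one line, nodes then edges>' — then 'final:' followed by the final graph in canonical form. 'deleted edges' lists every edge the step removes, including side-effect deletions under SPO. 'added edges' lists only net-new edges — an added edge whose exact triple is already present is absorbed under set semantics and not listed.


step 1: rule r1; match: 0->10, 1->7, 2->2, 3->5, 4->13; deleted nodes 13; deleted edges (13,7,at); added nodes 21, 22; added edges (21,2,at); (22,5,at); result: nodes: 2:pl, 3:pl, 5:pl, 7:pl, 9:pl, 10:x1, 11:x2, 12:x3, 15:m, 17:m, 18:m, 20:m, 21:m, 22:m edges: (2,11,pre); (2,12,pre); (5,11,pre); (7,10,pre); (10,2,post); (10,5,post); (12,5,post); (15,3,at); (17,9,at); (18,2,at); (20,7,at); (21,2,at); (22,5,at)
step 2: rule r1; match: 0->10, 1->7, 2->2, 3->5, 4->20; deleted nodes 20; deleted edges (20,7,at); added nodes 23, 24; added edges (23,2,at); (24,5,at); result: nodes: 2:pl, 3:pl, 5:pl, 7:pl, 9:pl, 10:x1, 11:x2, 12:x3, 15:m, 17:m, 18:m, 21:m, 22:m, 23:m, 24:m edges: (2,11,pre); (2,12,pre); (5,11,pre); (7,10,pre); (10,2,post); (10,5,post); (12,5,post); (15,3,at); (17,9,at); (18,2,at); (21,2,at); (22,5,at); (23,2,at); (24,5,at)
final:
nodes: 2:pl, 3:pl, 5:pl, 7:pl, 9:pl, 10:x1, 11:x2, 12:x3, 15:m, 17:m, 18:m, 21:m, 22:m, 23:m, 24:m
edges: (2,11,pre); (2,12,pre); (5,11,pre); (7,10,pre); (10,2,post); (10,5,post); (12,5,post); (15,3,at); (17,9,at); (18,2,at); (21,2,at); (22,5,at); (23,2,at); (24,5,at)


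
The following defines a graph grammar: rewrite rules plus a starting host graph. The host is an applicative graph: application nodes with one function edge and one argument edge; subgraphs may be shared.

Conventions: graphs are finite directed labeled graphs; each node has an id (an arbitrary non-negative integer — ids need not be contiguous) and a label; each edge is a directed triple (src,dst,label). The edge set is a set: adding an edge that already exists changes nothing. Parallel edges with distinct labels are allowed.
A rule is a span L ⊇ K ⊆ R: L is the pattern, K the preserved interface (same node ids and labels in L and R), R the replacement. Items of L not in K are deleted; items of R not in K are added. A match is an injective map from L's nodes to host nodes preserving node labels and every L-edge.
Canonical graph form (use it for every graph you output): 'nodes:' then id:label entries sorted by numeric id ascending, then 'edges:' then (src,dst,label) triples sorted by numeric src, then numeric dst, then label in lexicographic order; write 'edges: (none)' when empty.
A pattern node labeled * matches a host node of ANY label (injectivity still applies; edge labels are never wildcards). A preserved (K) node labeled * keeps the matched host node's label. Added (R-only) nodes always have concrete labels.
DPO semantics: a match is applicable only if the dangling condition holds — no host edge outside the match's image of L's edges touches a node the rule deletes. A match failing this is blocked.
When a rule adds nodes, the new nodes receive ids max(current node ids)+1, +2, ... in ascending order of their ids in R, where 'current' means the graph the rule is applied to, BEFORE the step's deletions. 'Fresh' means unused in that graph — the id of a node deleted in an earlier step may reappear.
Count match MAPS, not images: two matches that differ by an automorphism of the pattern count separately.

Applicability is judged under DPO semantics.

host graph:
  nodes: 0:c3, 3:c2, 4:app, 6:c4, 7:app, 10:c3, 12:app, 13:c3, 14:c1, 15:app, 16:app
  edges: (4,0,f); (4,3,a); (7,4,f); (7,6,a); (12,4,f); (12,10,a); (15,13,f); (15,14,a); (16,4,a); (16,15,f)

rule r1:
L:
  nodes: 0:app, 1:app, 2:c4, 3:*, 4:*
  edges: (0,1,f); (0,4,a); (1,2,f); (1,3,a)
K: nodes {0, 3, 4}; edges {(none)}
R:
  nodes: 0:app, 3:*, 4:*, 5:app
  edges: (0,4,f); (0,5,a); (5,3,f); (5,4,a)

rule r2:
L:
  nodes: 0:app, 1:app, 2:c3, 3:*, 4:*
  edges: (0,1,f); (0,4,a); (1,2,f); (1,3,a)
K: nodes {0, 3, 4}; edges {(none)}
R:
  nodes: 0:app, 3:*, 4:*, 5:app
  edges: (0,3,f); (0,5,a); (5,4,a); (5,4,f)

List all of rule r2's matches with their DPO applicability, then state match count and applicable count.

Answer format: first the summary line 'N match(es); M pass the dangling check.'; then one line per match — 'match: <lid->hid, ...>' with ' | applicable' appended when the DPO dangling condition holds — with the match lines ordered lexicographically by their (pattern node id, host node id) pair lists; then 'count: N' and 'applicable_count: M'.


3 match(es); 1 pass the dangling check.
match: 0->7, 1->4, 2->0, 3->3, 4->6
match: 0->12, 1->4, 2->0, 3->3, 4->10
match: 0->16, 1->15, 2->13, 3->14, 4->4 | applicable
count: 3
applicable_count: 1


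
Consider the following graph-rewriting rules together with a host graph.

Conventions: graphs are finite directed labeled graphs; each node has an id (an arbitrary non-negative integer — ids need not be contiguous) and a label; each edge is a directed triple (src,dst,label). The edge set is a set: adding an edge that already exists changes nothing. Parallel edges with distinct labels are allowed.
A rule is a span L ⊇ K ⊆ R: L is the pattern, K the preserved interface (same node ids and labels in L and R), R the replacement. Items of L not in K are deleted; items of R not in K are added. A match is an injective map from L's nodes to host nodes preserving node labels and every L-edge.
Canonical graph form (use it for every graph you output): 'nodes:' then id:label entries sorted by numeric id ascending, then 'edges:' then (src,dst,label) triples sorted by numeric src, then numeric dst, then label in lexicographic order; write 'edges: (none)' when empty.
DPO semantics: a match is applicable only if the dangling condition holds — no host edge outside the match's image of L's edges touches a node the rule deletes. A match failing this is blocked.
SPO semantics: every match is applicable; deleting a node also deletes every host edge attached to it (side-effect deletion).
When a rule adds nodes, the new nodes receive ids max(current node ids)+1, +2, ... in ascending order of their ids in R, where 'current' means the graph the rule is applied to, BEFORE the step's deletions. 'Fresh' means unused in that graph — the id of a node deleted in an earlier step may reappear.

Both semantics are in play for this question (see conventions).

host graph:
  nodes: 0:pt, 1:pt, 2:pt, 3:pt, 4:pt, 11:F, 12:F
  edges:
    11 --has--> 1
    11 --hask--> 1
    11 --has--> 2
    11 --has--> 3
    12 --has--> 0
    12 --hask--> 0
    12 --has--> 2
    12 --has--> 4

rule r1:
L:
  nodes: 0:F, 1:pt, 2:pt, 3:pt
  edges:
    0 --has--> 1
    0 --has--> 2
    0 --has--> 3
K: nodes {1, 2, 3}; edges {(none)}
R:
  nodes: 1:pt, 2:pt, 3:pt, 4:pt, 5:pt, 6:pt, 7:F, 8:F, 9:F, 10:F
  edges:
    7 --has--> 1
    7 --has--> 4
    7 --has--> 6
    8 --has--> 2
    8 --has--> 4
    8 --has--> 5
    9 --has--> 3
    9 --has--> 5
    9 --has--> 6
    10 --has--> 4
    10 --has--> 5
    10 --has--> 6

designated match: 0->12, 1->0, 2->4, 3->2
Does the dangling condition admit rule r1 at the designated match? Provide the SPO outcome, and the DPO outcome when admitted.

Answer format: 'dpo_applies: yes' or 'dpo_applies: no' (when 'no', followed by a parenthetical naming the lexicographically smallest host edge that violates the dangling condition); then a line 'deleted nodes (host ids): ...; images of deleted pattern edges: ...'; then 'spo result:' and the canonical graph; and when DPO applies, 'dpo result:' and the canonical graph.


dpo_applies: no
(the rule deletes node 12, which keeps host edge (12,0,hask) outside the match image — the dangling condition fails, DPO blocks; SPO proceeds and side-deletes such edges)
deleted nodes (host ids): 12; images of deleted pattern edges: (12,0,has); (12,2,has); (12,4,has)
spo result:
nodes: 0:pt, 1:pt, 2:pt, 3:pt, 4:pt, 11:F, 13:pt, 14:pt, 15:pt, 16:F, 17:F, 18:F, 19:F
edges: (11,1,has); (11,1,hask); (11,2,has); (11,3,has); (16,0,has); (16,13,has); (16,15,has); (17,4,has); (17,13,has); (17,14,has); (18,2,has); (18,14,has); (18,15,has); (19,13,has); (19,14,has); (19,15,has)


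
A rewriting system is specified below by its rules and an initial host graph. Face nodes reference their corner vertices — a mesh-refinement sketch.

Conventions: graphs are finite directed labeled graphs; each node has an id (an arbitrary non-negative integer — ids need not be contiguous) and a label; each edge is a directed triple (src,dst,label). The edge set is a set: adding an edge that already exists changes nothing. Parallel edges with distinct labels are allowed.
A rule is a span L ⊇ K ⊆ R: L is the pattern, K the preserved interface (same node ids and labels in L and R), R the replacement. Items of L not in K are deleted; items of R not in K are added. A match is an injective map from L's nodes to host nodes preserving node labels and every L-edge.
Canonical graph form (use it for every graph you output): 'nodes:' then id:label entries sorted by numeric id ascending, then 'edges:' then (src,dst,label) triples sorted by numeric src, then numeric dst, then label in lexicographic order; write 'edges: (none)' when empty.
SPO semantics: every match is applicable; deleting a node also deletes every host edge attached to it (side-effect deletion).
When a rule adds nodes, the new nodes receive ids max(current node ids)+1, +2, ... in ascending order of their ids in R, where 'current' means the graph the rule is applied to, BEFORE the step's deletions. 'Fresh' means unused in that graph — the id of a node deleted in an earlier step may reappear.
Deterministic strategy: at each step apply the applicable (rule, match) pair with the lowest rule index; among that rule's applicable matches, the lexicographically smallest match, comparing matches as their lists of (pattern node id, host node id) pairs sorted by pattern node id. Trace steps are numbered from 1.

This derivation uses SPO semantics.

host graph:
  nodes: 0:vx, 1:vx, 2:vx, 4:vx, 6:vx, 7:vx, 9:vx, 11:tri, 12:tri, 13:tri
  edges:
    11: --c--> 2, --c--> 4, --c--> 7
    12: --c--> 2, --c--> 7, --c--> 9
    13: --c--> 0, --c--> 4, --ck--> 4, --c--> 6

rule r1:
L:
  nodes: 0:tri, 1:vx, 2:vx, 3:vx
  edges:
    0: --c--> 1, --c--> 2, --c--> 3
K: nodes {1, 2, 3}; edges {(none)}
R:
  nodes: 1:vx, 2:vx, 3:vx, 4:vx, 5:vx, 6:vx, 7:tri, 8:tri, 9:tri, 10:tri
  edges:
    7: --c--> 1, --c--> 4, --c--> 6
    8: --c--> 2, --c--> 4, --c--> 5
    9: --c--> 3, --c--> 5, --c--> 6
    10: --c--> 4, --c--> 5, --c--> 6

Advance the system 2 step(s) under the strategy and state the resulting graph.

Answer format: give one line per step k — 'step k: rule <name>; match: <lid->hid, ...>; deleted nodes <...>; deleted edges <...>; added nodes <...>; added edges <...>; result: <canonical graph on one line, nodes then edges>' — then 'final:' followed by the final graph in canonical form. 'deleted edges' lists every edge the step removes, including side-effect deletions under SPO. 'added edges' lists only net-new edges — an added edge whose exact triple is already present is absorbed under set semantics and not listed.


step 1: rule r1; match: 0->11, 1->2, 2->4, 3->7; deleted nodes 11; deleted edges (11,2,c); (11,4,c); (11,7,c); added nodes 14, 15, 16, 17, 18, 19, 20; added edges (17,2,c); (17,14,c); (17,16,c); (18,4,c); (18,14,c); (18,15,c); (19,7,c); (19,15,c); (19,16,c); (20,14,c); (20,15,c); (20,16,c); result: nodes: 0:vx, 1:vx, 2:vx, 4:vx, 6:vx, 7:vx, 9:vx, 12:tri, 13:tri, 14:vx, 15:vx, 16:vx, 17:tri, 18:tri, 19:tri, 20:tri edges: (12,2,c); (12,7,c); (12,9,c); (13,0,c); (13,4,c); (13,4,ck); (13,6,c); (17,2,c); (17,14,c); (17,16,c); (18,4,c); (18,14,c); (18,15,c); (19,7,c); (19,15,c); (19,16,c); (20,14,c); (20,15,c); (20,16,c)
step 2: rule r1; match: 0->12, 1->2, 2->7, 3->9; deleted nodes 12; deleted edges (12,2,c); (12,7,c); (12,9,c); added nodes 21, 22, 23, 24, 25, 26, 27; added edges (24,2,c); (24,21,c); (24,23,c); (25,7,c); (25,21,c); (25,22,c); (26,9,c); (26,22,c); (26,23,c); (27,21,c); (27,22,c); (27,23,c); result: nodes: 0:vx, 1:vx, 2:vx, 4:vx, 6:vx, 7:vx, 9:vx, 13:tri, 14:vx, 15:vx, 16:vx, 17:tri, 18:tri, 19:tri, 20:tri, 21:vx, 22:vx, 23:vx, 24:tri, 25:tri, 26:tri, 27:tri edges: (13,0,c); (13,4,c); (13,4,ck); (13,6,c); (17,2,c); (17,14,c); (17,16,c); (18,4,c); (18,14,c); (18,15,c); (19,7,c); (19,15,c); (19,16,c); (20,14,c); (20,15,c); (20,16,c); (24,2,c); (24,21,c); (24,23,c); (25,7,c); (25,21,c); (25,22,c); (26,9,c); (26,22,c); (26,23,c); (27,21,c); (27,22,c); (27,23,c)
final:
nodes: 0:vx, 1:vx, 2:vx, 4:vx, 6:vx, 7:vx, 9:vx, 13:tri, 14:vx, 15:vx, 16:vx, 17:tri, 18:tri, 19:tri, 20:tri, 21:vx, 22:vx, 23:vx, 24:tri, 25:tri, 26:tri, 27:tri
edges: (13,0,c); (13,4,c); (13,4,ck); (13,6,c); (17,2,c); (17,14,c); (17,16,c); (18,4,c); (18,14,c); (18,15,c); (19,7,c); (19,15,c); (19,16,c); (20,14,c); (20,15,c); (20,16,c); (24,2,c); (24,21,c); (24,23,c); (25,7,c); (25,21,c); (25,22,c); (26,9,c); (26,22,c); (26,23,c); (27,21,c); (27,22,c); (27,23,c)
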